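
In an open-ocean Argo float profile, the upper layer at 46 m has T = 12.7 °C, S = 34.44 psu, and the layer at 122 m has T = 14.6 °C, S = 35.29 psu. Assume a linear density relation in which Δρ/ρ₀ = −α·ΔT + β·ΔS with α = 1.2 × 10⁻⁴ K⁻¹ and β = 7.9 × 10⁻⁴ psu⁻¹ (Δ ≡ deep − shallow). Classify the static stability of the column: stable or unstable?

ΔT = 14.6 − 12.7 = +1.9 K and ΔS = 35.29 − 34.44 = +0.85 psu (deep − shallow).
−αΔT = -2.28 × 10⁻⁴; βΔS = 6.715 × 10⁻⁴; sum Δρ/ρ₀ = 4.435 × 10⁻⁴.
Δρ/ρ₀ > 0, so Δρ > 0: deeper water is denser → statically stable.

stable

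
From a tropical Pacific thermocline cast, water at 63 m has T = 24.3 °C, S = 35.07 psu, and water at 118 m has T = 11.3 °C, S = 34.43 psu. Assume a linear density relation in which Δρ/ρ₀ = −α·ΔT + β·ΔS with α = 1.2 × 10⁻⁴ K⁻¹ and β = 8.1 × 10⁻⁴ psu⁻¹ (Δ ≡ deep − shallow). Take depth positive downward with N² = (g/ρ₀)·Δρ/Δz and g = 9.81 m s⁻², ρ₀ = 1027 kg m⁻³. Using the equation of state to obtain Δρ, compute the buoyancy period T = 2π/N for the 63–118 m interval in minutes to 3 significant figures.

7.68 min

ΔT = -13.0 K, ΔS = -0.64 psu (deep − shallow).
Δρ/ρ₀ = −αΔT + βΔS = 1.56 × 10⁻³ − 5.184 × 10⁻⁴ = 1.0416 × 10⁻³, so Δρ ≈ 1.070 kg m⁻³.
N² = (g/ρ₀)·Δρ/Δz = g·(Δρ/ρ₀)/Δz = 9.81 × 1.0416 × 10⁻³ / 55 = 1.8578 × 10⁻⁴ s⁻².
N = √(1.8578 × 10⁻⁴) = 0.013630 rad s⁻¹ → T = 2π/N = 460.98 s = 7.6830 min ≈ 7.68 min.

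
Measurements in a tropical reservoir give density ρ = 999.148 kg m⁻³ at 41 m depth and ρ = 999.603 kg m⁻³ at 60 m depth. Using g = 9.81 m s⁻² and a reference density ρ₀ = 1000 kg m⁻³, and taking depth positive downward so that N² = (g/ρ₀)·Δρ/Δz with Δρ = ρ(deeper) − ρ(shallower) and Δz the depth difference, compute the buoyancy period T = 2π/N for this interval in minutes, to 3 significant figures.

6.83 min

Δρ = 999.603 − 999.148 = 0.455 kg m⁻³ over Δz = 60 − 41 = 19 m.
N² = (9.81/1000) × (0.455/19) = 2.3492 × 10⁻⁴ s⁻².
N = √(2.3492 × 10⁻⁴) = 0.015327 rad s⁻¹, so T = 2π/N = 409.94 s = 6.8323 min ≈ 6.83 min.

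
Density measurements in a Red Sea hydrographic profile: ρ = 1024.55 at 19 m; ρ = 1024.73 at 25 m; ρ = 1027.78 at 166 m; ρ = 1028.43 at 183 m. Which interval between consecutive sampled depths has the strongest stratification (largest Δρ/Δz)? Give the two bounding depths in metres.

166–183 m

Compute the density gradient over each adjacent pair:
  19–25 m: Δρ/Δz = 0.18/6 = 0.030 kg m⁻⁴
  25–166 m: Δρ/Δz = 3.05/141 = 0.022 kg m⁻⁴
  166–183 m: Δρ/Δz = 0.65/17 = 0.038 kg m⁻⁴
The largest gradient is in the 166–183 m interval — the pycnocline.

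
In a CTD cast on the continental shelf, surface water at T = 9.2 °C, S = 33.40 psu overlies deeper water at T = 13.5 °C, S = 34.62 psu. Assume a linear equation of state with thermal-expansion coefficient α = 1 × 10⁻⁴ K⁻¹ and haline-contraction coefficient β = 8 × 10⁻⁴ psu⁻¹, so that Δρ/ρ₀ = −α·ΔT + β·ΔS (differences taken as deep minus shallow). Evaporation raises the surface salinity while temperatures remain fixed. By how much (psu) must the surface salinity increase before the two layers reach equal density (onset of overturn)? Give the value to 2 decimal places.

Neutral buoyancy requires −α(T_deep − T_surf) + β(S_deep − S_surf′) = 0.
S_surf′ = S_deep − (α/β)·ΔT = 34.62 − (1 × 10⁻⁴/8 × 10⁻⁴)·(+4.3) = 34.0825 psu.
Increase required: 34.0825 − 33.40 = 0.6825 psu.

0.68 psu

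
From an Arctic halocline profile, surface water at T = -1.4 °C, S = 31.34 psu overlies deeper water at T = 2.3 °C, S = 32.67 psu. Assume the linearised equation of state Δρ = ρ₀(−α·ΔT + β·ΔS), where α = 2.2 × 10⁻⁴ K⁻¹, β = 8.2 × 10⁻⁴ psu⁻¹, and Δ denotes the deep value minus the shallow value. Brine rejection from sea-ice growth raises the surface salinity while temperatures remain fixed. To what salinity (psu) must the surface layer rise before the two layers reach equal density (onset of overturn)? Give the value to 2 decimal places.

Neutral buoyancy requires −α(T_deep − T_surf) + β(S_deep − S_surf′) = 0.
S_surf′ = S_deep − (α/β)·ΔT = 32.67 − (2.2 × 10⁻⁴/8.2 × 10⁻⁴)·(+3.7) = 31.6773 psu.
Increase required: 31.6773 − 31.34 = 0.3373 psu.

31.68 psu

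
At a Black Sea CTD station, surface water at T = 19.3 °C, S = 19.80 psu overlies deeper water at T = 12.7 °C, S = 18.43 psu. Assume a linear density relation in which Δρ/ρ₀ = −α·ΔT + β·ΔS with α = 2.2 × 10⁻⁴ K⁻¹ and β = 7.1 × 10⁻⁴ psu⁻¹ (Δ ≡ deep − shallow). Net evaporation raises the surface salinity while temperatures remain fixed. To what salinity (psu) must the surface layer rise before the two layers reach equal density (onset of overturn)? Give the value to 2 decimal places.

Neutral buoyancy requires −α(T_deep − T_surf) + β(S_deep − S_surf′) = 0.
S_surf′ = S_deep − (α/β)·ΔT = 18.43 − (2.2 × 10⁻⁴/7.1 × 10⁻⁴)·(-6.6) = 20.4751 psu.
Increase required: 20.4751 − 19.80 = 0.6751 psu.

20.48 psu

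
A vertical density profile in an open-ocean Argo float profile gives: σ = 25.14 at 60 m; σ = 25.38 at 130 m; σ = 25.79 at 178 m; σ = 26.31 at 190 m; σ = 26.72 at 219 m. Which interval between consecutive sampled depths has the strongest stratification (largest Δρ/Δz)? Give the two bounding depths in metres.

Compute the density gradient over each adjacent pair:
  60–130 m: Δρ/Δz = 0.24/70 = 3.4 × 10⁻³ kg m⁻⁴
  130–178 m: Δρ/Δz = 0.41/48 = 8.5 × 10⁻³ kg m⁻⁴
  178–190 m: Δρ/Δz = 0.52/12 = 0.043 kg m⁻⁴
  190–219 m: Δρ/Δz = 0.41/29 = 0.014 kg m⁻⁴
The largest gradient is in the 178–190 m interval — the pycnocline.

178–190 m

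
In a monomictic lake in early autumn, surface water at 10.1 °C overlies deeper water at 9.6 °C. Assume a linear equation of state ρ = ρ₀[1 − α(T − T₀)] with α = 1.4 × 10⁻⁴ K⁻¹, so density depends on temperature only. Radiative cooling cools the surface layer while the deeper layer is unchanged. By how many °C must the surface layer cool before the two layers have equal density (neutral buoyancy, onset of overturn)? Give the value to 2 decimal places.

With temperature the only control, equal density requires T_surf′ = T_deep.
T_surf′ = 9.6 °C.
Cooling required: 10.1 − 9.6 = 0.50 °C.

0.50 °C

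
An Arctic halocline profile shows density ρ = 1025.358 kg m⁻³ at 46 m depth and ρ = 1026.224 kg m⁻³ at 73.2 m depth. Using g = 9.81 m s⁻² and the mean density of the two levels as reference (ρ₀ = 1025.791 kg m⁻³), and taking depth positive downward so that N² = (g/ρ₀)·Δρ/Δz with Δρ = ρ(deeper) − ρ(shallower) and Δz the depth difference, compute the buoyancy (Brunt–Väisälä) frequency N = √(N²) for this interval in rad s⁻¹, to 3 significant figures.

0.0174 rad s⁻¹

Δρ = 1026.224 − 1025.358 = 0.866 kg m⁻³ over Δz = 73.2 − 46 = 27.2 m.
N² = (9.81/1025.791) × (0.866/27.2) = 3.0448 × 10⁻⁴ s⁻².
N = √(3.0448 × 10⁻⁴) = 0.017449 rad s⁻¹ ≈ 0.0174 rad s⁻¹.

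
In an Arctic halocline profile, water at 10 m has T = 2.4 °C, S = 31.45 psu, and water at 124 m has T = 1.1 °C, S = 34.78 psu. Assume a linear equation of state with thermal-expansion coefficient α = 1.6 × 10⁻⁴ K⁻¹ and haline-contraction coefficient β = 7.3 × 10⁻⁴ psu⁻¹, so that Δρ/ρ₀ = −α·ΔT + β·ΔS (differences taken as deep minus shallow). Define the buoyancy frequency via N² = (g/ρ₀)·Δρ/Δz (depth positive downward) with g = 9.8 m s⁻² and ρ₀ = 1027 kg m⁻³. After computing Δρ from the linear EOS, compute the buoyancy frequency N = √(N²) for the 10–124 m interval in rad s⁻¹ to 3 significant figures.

ΔT = -1.3 K, ΔS = +3.33 psu (deep − shallow).
Δρ/ρ₀ = −αΔT + βΔS = 2.08 × 10⁻⁴ + 2.4309 × 10⁻³ = 2.6389 × 10⁻³, so Δρ ≈ 2.710 kg m⁻³.
N² = (g/ρ₀)·Δρ/Δz = g·(Δρ/ρ₀)/Δz = 9.8 × 2.6389 × 10⁻³ / 114 = 2.2685 × 10⁻⁴ s⁻².
N = √(2.2685 × 10⁻⁴) = 0.015062 rad s⁻¹ ≈ 0.0151 rad s⁻¹.

0.0151 rad s⁻¹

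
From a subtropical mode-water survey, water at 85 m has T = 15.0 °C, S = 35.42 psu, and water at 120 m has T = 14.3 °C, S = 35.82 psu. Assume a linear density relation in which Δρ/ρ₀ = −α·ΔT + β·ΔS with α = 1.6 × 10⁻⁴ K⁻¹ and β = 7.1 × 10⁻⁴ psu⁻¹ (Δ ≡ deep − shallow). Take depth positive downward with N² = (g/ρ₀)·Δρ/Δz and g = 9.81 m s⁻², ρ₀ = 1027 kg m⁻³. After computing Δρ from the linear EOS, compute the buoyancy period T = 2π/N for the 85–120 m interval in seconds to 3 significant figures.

ΔT = -0.7 K, ΔS = +0.40 psu (deep − shallow).
Δρ/ρ₀ = −αΔT + βΔS = 1.12 × 10⁻⁴ + 2.84 × 10⁻⁴ = 3.96 × 10⁻⁴, so Δρ ≈ 0.4067 kg m⁻³.
N² = (g/ρ₀)·Δρ/Δz = g·(Δρ/ρ₀)/Δz = 9.81 × 3.96 × 10⁻⁴ / 35 = 1.1099 × 10⁻⁴ s⁻².
N = √(1.1099 × 10⁻⁴) = 0.010535 rad s⁻¹ → T = 2π/N = 596.41 s ≈ 596 s.

596 s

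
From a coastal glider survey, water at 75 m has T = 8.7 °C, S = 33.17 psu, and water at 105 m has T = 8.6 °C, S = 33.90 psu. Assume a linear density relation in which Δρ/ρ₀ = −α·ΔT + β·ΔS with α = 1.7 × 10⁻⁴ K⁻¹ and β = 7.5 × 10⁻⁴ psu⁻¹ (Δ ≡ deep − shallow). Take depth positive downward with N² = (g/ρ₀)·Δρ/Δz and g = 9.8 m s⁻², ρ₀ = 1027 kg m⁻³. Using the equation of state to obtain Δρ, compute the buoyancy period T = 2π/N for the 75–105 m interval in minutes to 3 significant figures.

ΔT = -0.1 K, ΔS = +0.73 psu (deep − shallow).
Δρ/ρ₀ = −αΔT + βΔS = 1.70 × 10⁻⁵ + 5.475 × 10⁻⁴ = 5.645 × 10⁻⁴, so Δρ ≈ 0.5797 kg m⁻³.
N² = (g/ρ₀)·Δρ/Δz = g·(Δρ/ρ₀)/Δz = 9.8 × 5.645 × 10⁻⁴ / 30 = 1.8440 × 10⁻⁴ s⁻².
N = √(1.8440 × 10⁻⁴) = 0.013579 rad s⁻¹ → T = 2π/N = 462.71 s = 7.7118 min ≈ 7.71 min.

7.71 min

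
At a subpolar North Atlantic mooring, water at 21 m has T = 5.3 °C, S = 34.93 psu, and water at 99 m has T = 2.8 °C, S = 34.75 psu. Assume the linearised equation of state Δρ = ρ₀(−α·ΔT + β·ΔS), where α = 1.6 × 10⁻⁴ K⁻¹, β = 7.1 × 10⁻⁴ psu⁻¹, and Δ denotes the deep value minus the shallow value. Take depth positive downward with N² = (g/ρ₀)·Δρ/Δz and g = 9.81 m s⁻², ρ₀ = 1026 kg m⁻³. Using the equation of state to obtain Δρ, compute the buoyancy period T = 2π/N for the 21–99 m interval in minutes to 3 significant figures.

ΔT = -2.5 K, ΔS = -0.18 psu (deep − shallow).
Δρ/ρ₀ = −αΔT + βΔS = 4.00 × 10⁻⁴ − 1.278 × 10⁻⁴ = 2.722 × 10⁻⁴, so Δρ ≈ 0.2793 kg m⁻³.
N² = (g/ρ₀)·Δρ/Δz = g·(Δρ/ρ₀)/Δz = 9.81 × 2.722 × 10⁻⁴ / 78 = 3.4234 × 10⁻⁵ s⁻².
N = √(3.4234 × 10⁻⁵) = 5.8510 × 10⁻³ rad s⁻¹ → T = 2π/N = 1.0739 × 10³ s = 17.898 min ≈ 17.9 min.

17.9 min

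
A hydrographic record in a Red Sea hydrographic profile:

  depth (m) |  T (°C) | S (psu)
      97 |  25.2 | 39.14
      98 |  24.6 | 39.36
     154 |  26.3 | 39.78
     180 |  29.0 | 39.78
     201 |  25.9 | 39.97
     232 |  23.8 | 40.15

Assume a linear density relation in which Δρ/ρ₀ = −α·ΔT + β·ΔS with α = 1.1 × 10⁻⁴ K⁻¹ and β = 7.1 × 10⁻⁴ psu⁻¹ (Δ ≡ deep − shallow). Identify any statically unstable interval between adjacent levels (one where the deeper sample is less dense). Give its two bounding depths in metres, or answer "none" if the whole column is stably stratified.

Evaluate Δρ/ρ₀ = −αΔT + βΔS across each adjacent pair:
  97–98 m: −αΔT+βΔS = −(1.1 × 10⁻⁴)(-0.6)+(7.1 × 10⁻⁴)(+0.22) = 2.2 × 10⁻⁴ → stable
  98–154 m: −αΔT+βΔS = −(1.1 × 10⁻⁴)(+1.7)+(7.1 × 10⁻⁴)(+0.42) = 1.1 × 10⁻⁴ → stable
  154–180 m: −αΔT+βΔS = −(1.1 × 10⁻⁴)(+2.7)+(7.1 × 10⁻⁴)(+0.00) = -3.0 × 10⁻⁴ → UNSTABLE
  180–201 m: −αΔT+βΔS = −(1.1 × 10⁻⁴)(-3.1)+(7.1 × 10⁻⁴)(+0.19) = 4.8 × 10⁻⁴ → stable
  201–232 m: −αΔT+βΔS = −(1.1 × 10⁻⁴)(-2.1)+(7.1 × 10⁻⁴)(+0.18) = 3.6 × 10⁻⁴ → stable
The 154–180 m interval has Δρ < 0: lighter water underlies denser water.

154–180 m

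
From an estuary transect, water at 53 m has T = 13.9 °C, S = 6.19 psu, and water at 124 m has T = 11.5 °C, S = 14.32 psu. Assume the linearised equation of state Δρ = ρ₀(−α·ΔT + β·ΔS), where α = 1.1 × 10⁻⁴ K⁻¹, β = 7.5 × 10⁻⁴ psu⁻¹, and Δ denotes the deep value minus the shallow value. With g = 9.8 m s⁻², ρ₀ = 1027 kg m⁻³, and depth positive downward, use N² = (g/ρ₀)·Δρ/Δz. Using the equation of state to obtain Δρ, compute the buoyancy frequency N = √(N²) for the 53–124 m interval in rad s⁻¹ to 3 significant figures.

ΔT = -2.4 K, ΔS = +8.13 psu (deep − shallow).
Δρ/ρ₀ = −αΔT + βΔS = 2.64 × 10⁻⁴ + 6.0975 × 10⁻³ = 6.3615 × 10⁻³, so Δρ ≈ 6.533 kg m⁻³.
N² = (g/ρ₀)·Δρ/Δz = g·(Δρ/ρ₀)/Δz = 9.8 × 6.3615 × 10⁻³ / 71 = 8.7807 × 10⁻⁴ s⁻².
N = √(8.7807 × 10⁻⁴) = 0.029632 rad s⁻¹ ≈ 0.0296 rad s⁻¹.

0.0296 rad s⁻¹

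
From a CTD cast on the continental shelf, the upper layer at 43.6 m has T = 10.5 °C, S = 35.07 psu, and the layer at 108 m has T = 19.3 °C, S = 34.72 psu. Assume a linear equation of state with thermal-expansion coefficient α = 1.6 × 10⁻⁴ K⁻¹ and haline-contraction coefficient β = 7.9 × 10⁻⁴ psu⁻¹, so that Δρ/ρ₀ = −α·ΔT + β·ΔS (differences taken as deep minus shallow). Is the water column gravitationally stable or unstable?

unstable

ΔT = 19.3 − 10.5 = +8.8 K and ΔS = 34.72 − 35.07 = -0.35 psu (deep − shallow).
−αΔT = -1.408 × 10⁻³; βΔS = -2.765 × 10⁻⁴; sum Δρ/ρ₀ = -1.6845 × 10⁻³.
Δρ/ρ₀ < 0, so Δρ < 0: deeper water is lighter → statically unstable; the column would overturn.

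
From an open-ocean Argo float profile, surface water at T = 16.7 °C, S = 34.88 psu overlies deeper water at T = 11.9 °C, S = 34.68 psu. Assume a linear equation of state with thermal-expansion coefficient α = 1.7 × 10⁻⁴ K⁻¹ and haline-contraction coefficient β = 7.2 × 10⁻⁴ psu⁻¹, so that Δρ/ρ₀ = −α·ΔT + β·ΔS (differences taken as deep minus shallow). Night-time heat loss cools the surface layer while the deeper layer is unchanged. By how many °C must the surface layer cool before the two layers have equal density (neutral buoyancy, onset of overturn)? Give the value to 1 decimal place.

4.0 °C

Neutral buoyancy requires Δρ = 0, i.e. −α(T_deep − T_surf′) + β(S_deep − S_surf) = 0.
T_surf′ = T_deep − (β/α)·ΔS = 11.9 − (7.2 × 10⁻⁴/1.7 × 10⁻⁴)·(-0.20) = 12.747 °C.
Cooling required: 16.7 − (12.747) = 3.953 °C.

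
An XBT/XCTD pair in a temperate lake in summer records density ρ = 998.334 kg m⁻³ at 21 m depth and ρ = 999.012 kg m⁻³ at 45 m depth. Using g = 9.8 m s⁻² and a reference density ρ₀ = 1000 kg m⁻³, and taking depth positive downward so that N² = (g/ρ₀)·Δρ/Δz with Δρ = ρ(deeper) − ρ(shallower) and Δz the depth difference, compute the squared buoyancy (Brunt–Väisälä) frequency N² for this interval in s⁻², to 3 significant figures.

Δρ = 999.012 − 998.334 = 0.678 kg m⁻³ over Δz = 45 − 21 = 24 m.
N² = (9.8/1000) × (0.678/24) = 2.7685 × 10⁻⁴ s⁻² ≈ 2.77 × 10⁻⁴ s⁻².

2.77 × 10⁻⁴ s⁻²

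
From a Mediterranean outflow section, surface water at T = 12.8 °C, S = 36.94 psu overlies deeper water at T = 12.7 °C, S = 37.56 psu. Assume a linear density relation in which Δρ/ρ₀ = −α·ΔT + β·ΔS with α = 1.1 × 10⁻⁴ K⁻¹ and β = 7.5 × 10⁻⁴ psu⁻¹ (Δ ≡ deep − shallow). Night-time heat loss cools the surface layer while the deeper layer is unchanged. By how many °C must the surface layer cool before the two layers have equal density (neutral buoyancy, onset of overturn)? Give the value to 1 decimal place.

4.3 °C

Neutral buoyancy requires Δρ = 0, i.e. −α(T_deep − T_surf′) + β(S_deep − S_surf) = 0.
T_surf′ = T_deep − (β/α)·ΔS = 12.7 − (7.5 × 10⁻⁴/1.1 × 10⁻⁴)·(+0.62) = 8.473 °C.
Cooling required: 12.8 − (8.473) = 4.327 °C.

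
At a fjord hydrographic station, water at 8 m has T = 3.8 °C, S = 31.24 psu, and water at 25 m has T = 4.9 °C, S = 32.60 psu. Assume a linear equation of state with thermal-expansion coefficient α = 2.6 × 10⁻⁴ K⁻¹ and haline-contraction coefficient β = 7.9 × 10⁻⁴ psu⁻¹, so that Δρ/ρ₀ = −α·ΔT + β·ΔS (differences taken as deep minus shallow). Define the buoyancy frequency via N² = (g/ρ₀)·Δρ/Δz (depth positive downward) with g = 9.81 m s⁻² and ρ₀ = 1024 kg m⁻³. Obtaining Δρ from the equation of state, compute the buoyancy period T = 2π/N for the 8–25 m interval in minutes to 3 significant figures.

4.91 min

ΔT = +1.1 K, ΔS = +1.36 psu (deep − shallow).
Δρ/ρ₀ = −αΔT + βΔS = -2.86 × 10⁻⁴ + 1.0744 × 10⁻³ = 7.884 × 10⁻⁴, so Δρ ≈ 0.8073 kg m⁻³.
N² = (g/ρ₀)·Δρ/Δz = g·(Δρ/ρ₀)/Δz = 9.81 × 7.884 × 10⁻⁴ / 17 = 4.5495 × 10⁻⁴ s⁻².
N = √(4.5495 × 10⁻⁴) = 0.021330 rad s⁻¹ → T = 2π/N = 294.57 s = 4.9095 min ≈ 4.91 min.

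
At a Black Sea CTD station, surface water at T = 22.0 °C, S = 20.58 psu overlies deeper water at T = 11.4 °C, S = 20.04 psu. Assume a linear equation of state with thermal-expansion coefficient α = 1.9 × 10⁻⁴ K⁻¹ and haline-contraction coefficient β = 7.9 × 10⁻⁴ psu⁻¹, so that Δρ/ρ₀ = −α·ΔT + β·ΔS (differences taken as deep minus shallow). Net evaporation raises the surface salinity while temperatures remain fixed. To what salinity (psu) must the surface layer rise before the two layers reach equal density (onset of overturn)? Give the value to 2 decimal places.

22.59 psu

Neutral buoyancy requires −α(T_deep − T_surf) + β(S_deep − S_surf′) = 0.
S_surf′ = S_deep − (α/β)·ΔT = 20.04 − (1.9 × 10⁻⁴/7.9 × 10⁻⁴)·(-10.6) = 22.5894 psu.
Increase required: 22.5894 − 20.58 = 2.0094 psu.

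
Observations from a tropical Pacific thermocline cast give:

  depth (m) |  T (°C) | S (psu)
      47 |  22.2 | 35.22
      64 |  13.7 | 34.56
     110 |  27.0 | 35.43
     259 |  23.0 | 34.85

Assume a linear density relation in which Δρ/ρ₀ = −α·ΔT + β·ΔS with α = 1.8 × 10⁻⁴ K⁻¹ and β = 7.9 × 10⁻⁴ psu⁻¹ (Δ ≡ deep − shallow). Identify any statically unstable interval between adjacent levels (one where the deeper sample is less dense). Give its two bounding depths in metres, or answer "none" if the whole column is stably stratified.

Evaluate Δρ/ρ₀ = −αΔT + βΔS across each adjacent pair:
  47–64 m: −αΔT+βΔS = −(1.8 × 10⁻⁴)(-8.5)+(7.9 × 10⁻⁴)(-0.66) = 1.0 × 10⁻³ → stable
  64–110 m: −αΔT+βΔS = −(1.8 × 10⁻⁴)(+13.3)+(7.9 × 10⁻⁴)(+0.87) = -1.7 × 10⁻³ → UNSTABLE
  110–259 m: −αΔT+βΔS = −(1.8 × 10⁻⁴)(-4.0)+(7.9 × 10⁻⁴)(-0.58) = 2.6 × 10⁻⁴ → stable
The 64–110 m interval has Δρ < 0: lighter water underlies denser water.

64–110 m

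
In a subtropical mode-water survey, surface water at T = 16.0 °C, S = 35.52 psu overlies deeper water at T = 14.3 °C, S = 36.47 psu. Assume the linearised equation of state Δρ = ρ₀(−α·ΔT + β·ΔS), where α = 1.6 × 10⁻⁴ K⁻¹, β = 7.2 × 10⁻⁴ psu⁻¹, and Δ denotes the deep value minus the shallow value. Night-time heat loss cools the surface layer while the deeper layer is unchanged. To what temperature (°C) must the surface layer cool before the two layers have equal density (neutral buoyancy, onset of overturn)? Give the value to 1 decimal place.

Neutral buoyancy requires Δρ = 0, i.e. −α(T_deep − T_surf′) + β(S_deep − S_surf) = 0.
T_surf′ = T_deep − (β/α)·ΔS = 14.3 − (7.2 × 10⁻⁴/1.6 × 10⁻⁴)·(+0.95) = 10.025 °C.
Cooling required: 16.0 − (10.025) = 5.975 °C.

10.0 °C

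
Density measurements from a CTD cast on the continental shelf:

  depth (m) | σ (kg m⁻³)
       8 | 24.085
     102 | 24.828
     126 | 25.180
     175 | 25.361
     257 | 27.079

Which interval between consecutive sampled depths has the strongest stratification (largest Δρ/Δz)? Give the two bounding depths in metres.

175–257 m

Compute the density gradient over each adjacent pair:
  8–102 m: Δρ/Δz = 0.743/94 = 7.9 × 10⁻³ kg m⁻⁴
  102–126 m: Δρ/Δz = 0.352/24 = 0.015 kg m⁻⁴
  126–175 m: Δρ/Δz = 0.181/49 = 3.7 × 10⁻³ kg m⁻⁴
  175–257 m: Δρ/Δz = 1.718/82 = 0.021 kg m⁻⁴
The largest gradient is in the 175–257 m interval — the pycnocline.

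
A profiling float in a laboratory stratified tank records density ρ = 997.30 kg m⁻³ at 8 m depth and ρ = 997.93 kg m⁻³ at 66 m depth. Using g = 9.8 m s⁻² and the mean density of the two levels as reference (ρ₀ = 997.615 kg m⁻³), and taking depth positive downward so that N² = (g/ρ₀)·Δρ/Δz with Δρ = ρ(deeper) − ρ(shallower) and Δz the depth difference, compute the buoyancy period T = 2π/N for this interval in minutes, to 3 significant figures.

10.1 min

Δρ = 997.93 − 997.30 = 0.63 kg m⁻³ over Δz = 66 − 8 = 58 m.
N² = (9.8/997.615) × (0.63/58) = 1.0670 × 10⁻⁴ s⁻².
N = √(1.0670 × 10⁻⁴) = 0.010330 rad s⁻¹, so T = 2π/N = 608.25 s = 10.137 min ≈ 10.1 min.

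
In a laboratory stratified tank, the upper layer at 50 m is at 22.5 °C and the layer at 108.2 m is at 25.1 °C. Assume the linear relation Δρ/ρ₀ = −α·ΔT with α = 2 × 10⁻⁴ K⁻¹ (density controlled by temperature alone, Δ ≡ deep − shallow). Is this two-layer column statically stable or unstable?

ΔT = 25.1 − 22.5 = +2.6 K, so Δρ/ρ₀ = −αΔT = -5.20 × 10⁻⁴.
Δρ/ρ₀ < 0, so Δρ < 0: deeper water is lighter → statically unstable; the column would overturn.

unstable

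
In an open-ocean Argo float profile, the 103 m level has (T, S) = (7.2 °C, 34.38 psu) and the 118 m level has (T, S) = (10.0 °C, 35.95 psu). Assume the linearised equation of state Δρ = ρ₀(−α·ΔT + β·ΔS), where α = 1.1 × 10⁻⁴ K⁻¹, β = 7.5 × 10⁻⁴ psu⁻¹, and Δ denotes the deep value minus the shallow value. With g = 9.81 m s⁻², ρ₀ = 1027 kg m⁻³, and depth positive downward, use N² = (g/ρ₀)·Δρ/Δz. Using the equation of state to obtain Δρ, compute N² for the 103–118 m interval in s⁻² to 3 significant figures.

ΔT = +2.8 K, ΔS = +1.57 psu (deep − shallow).
Δρ/ρ₀ = −αΔT + βΔS = -3.08 × 10⁻⁴ + 1.1775 × 10⁻³ = 8.695 × 10⁻⁴, so Δρ ≈ 0.8930 kg m⁻³.
N² = (g/ρ₀)·Δρ/Δz = g·(Δρ/ρ₀)/Δz = 9.81 × 8.695 × 10⁻⁴ / 15 = 5.6865 × 10⁻⁴ s⁻² ≈ 5.69 × 10⁻⁴ s⁻².

5.69 × 10⁻⁴ s⁻²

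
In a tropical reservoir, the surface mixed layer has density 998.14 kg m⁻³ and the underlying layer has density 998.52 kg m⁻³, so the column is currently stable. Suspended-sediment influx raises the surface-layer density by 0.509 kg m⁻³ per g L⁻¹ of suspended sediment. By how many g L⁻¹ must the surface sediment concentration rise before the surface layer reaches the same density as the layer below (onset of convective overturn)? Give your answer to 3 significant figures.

0.747 g L⁻¹

Density deficit of the surface layer: 998.52 − 998.14 = 0.38 kg m⁻³.
Required change = 0.38 / 0.509 = 0.747 g L⁻¹.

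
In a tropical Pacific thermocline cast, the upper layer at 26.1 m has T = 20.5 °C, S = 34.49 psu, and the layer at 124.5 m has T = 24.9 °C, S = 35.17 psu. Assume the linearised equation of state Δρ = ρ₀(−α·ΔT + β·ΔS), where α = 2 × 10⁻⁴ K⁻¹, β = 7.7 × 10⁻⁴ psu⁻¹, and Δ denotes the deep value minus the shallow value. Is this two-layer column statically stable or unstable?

ΔT = 24.9 − 20.5 = +4.4 K and ΔS = 35.17 − 34.49 = +0.68 psu (deep − shallow).
−αΔT = -8.80 × 10⁻⁴; βΔS = 5.236 × 10⁻⁴; sum Δρ/ρ₀ = -3.564 × 10⁻⁴.
Δρ/ρ₀ < 0, so Δρ < 0: deeper water is lighter → statically unstable; the column would overturn.

unstable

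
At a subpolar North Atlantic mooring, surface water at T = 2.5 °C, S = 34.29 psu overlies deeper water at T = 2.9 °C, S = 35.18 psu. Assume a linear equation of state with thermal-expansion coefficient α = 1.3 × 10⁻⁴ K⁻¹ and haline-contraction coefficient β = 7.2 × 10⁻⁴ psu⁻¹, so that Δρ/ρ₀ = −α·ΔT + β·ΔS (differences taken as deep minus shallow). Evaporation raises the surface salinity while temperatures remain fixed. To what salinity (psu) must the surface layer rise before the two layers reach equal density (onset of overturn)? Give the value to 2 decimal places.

Neutral buoyancy requires −α(T_deep − T_surf) + β(S_deep − S_surf′) = 0.
S_surf′ = S_deep − (α/β)·ΔT = 35.18 − (1.3 × 10⁻⁴/7.2 × 10⁻⁴)·(+0.4) = 35.1078 psu.
Increase required: 35.1078 − 34.29 = 0.8178 psu.

35.11 psu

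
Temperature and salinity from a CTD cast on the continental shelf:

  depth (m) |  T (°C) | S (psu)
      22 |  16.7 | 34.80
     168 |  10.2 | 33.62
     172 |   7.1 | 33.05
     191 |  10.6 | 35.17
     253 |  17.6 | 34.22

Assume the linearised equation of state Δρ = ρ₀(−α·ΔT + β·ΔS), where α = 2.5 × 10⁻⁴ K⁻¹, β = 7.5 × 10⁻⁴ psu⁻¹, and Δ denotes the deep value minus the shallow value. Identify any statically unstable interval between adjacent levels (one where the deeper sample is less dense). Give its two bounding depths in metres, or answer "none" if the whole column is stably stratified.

Evaluate Δρ/ρ₀ = −αΔT + βΔS across each adjacent pair:
  22–168 m: −αΔT+βΔS = −(2.5 × 10⁻⁴)(-6.5)+(7.5 × 10⁻⁴)(-1.18) = 7.4 × 10⁻⁴ → stable
  168–172 m: −αΔT+βΔS = −(2.5 × 10⁻⁴)(-3.1)+(7.5 × 10⁻⁴)(-0.57) = 3.5 × 10⁻⁴ → stable
  172–191 m: −αΔT+βΔS = −(2.5 × 10⁻⁴)(+3.5)+(7.5 × 10⁻⁴)(+2.12) = 7.2 × 10⁻⁴ → stable
  191–253 m: −αΔT+βΔS = −(2.5 × 10⁻⁴)(+7.0)+(7.5 × 10⁻⁴)(-0.95) = -2.5 × 10⁻³ → UNSTABLE
The 191–253 m interval has Δρ < 0: lighter water underlies denser water.

191–253 m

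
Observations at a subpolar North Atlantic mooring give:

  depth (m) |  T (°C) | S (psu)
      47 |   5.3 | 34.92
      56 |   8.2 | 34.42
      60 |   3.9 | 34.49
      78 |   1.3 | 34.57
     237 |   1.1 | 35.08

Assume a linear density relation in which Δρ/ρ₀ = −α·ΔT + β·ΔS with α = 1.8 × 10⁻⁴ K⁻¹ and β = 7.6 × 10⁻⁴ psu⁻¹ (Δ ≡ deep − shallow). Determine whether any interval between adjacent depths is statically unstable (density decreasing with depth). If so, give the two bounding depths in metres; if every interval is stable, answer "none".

47–56 m

Evaluate Δρ/ρ₀ = −αΔT + βΔS across each adjacent pair:
  47–56 m: −αΔT+βΔS = −(1.8 × 10⁻⁴)(+2.9)+(7.6 × 10⁻⁴)(-0.50) = -9.0 × 10⁻⁴ → UNSTABLE
  56–60 m: −αΔT+βΔS = −(1.8 × 10⁻⁴)(-4.3)+(7.6 × 10⁻⁴)(+0.07) = 8.3 × 10⁻⁴ → stable
  60–78 m: −αΔT+βΔS = −(1.8 × 10⁻⁴)(-2.6)+(7.6 × 10⁻⁴)(+0.08) = 5.3 × 10⁻⁴ → stable
  78–237 m: −αΔT+βΔS = −(1.8 × 10⁻⁴)(-0.2)+(7.6 × 10⁻⁴)(+0.51) = 4.2 × 10⁻⁴ → stable
The 47–56 m interval has Δρ < 0: lighter water underlies denser water.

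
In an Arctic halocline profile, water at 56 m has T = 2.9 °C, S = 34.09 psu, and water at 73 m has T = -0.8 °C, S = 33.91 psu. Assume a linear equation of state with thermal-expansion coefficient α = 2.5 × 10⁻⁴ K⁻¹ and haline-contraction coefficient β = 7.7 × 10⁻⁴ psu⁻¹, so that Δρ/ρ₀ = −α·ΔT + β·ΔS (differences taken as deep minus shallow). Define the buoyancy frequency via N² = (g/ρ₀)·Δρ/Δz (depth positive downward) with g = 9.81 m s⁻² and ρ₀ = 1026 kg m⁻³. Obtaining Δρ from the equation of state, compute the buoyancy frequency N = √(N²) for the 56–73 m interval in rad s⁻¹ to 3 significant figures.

ΔT = -3.7 K, ΔS = -0.18 psu (deep − shallow).
Δρ/ρ₀ = −αΔT + βΔS = 9.25 × 10⁻⁴ − 1.386 × 10⁻⁴ = 7.864 × 10⁻⁴, so Δρ ≈ 0.8068 kg m⁻³.
N² = (g/ρ₀)·Δρ/Δz = g·(Δρ/ρ₀)/Δz = 9.81 × 7.864 × 10⁻⁴ / 17 = 4.5380 × 10⁻⁴ s⁻².
N = √(4.5380 × 10⁻⁴) = 0.021303 rad s⁻¹ ≈ 0.0213 rad s⁻¹.

0.0213 rad s⁻¹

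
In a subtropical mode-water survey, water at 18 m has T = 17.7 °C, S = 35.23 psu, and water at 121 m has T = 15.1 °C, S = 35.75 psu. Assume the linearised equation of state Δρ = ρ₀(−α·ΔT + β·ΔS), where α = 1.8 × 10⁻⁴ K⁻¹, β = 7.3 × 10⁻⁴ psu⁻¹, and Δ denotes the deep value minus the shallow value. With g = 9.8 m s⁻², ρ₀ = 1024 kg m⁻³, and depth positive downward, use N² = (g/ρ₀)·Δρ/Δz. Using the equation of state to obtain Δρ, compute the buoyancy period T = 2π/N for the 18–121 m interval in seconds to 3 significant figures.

700 s

ΔT = -2.6 K, ΔS = +0.52 psu (deep − shallow).
Δρ/ρ₀ = −αΔT + βΔS = 4.68 × 10⁻⁴ + 3.796 × 10⁻⁴ = 8.476 × 10⁻⁴, so Δρ ≈ 0.8679 kg m⁻³.
N² = (g/ρ₀)·Δρ/Δz = g·(Δρ/ρ₀)/Δz = 9.8 × 8.476 × 10⁻⁴ / 103 = 8.0645 × 10⁻⁵ s⁻².
N = √(8.0645 × 10⁻⁵) = 8.9803 × 10⁻³ rad s⁻¹ → T = 2π/N = 699.66 s ≈ 700 s.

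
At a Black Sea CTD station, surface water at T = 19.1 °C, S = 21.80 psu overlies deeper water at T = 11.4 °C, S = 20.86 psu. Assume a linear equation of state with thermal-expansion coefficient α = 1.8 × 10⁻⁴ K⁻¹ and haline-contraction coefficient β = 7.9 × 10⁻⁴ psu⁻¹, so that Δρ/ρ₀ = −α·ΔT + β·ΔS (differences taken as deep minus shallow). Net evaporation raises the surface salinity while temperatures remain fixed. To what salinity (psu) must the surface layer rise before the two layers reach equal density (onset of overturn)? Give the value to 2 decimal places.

Neutral buoyancy requires −α(T_deep − T_surf) + β(S_deep − S_surf′) = 0.
S_surf′ = S_deep − (α/β)·ΔT = 20.86 − (1.8 × 10⁻⁴/7.9 × 10⁻⁴)·(-7.7) = 22.6144 psu.
Increase required: 22.6144 − 21.80 = 0.8144 psu.

22.61 psu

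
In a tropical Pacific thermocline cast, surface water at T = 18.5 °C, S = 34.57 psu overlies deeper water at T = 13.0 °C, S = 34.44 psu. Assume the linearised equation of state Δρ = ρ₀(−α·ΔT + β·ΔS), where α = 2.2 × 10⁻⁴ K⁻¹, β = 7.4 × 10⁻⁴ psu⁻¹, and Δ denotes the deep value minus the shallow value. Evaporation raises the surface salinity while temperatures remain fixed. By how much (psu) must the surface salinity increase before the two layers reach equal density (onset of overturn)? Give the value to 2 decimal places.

Neutral buoyancy requires −α(T_deep − T_surf) + β(S_deep − S_surf′) = 0.
S_surf′ = S_deep − (α/β)·ΔT = 34.44 − (2.2 × 10⁻⁴/7.4 × 10⁻⁴)·(-5.5) = 36.0751 psu.
Increase required: 36.0751 − 34.57 = 1.5051 psu.

1.51 psu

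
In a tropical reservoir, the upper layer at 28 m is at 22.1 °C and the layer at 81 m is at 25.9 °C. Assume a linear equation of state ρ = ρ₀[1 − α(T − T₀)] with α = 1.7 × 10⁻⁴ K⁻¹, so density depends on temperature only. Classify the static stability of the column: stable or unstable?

unstable

ΔT = 25.9 − 22.1 = +3.8 K, so Δρ/ρ₀ = −αΔT = -6.46 × 10⁻⁴.
Δρ/ρ₀ < 0, so Δρ < 0: deeper water is lighter → statically unstable; the column would overturn.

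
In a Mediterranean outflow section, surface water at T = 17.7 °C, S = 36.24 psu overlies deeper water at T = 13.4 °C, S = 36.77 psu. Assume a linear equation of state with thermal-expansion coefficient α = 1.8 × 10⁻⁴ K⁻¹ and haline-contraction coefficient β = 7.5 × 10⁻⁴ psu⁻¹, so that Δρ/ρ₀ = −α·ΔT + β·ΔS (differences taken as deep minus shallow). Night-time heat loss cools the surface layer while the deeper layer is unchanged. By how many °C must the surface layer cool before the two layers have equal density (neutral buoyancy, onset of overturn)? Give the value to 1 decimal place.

6.5 °C

Neutral buoyancy requires Δρ = 0, i.e. −α(T_deep − T_surf′) + β(S_deep − S_surf) = 0.
T_surf′ = T_deep − (β/α)·ΔS = 13.4 − (7.5 × 10⁻⁴/1.8 × 10⁻⁴)·(+0.53) = 11.192 °C.
Cooling required: 17.7 − (11.192) = 6.508 °C.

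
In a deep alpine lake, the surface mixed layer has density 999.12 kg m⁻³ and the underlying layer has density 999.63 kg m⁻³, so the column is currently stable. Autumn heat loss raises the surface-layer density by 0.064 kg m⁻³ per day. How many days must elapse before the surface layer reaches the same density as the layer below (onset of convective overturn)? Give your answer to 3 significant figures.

Density deficit of the surface layer: 999.63 − 999.12 = 0.51 kg m⁻³.
Required change = 0.51 / 0.064 = 7.97 days.

7.97 days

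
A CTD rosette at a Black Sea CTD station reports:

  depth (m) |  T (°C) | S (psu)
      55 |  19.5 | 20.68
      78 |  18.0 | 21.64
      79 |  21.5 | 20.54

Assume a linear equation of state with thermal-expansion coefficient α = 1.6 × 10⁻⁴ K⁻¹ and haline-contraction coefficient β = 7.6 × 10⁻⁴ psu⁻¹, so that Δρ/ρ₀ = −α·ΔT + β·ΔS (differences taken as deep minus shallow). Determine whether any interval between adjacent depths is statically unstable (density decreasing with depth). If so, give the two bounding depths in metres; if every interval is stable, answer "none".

Evaluate Δρ/ρ₀ = −αΔT + βΔS across each adjacent pair:
  55–78 m: −αΔT+βΔS = −(1.6 × 10⁻⁴)(-1.5)+(7.6 × 10⁻⁴)(+0.96) = 9.7 × 10⁻⁴ → stable
  78–79 m: −αΔT+βΔS = −(1.6 × 10⁻⁴)(+3.5)+(7.6 × 10⁻⁴)(-1.10) = -1.4 × 10⁻³ → UNSTABLE
The 78–79 m interval has Δρ < 0: lighter water underlies denser water.

78–79 m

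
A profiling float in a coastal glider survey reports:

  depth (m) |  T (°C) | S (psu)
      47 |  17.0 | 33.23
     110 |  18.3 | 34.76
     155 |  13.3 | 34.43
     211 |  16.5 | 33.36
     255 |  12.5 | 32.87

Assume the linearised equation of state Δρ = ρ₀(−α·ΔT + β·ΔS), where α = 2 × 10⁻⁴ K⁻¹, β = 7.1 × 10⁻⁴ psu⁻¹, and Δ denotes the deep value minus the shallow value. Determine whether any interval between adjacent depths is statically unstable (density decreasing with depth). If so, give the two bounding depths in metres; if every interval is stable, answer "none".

155–211 m

Evaluate Δρ/ρ₀ = −αΔT + βΔS across each adjacent pair:
  47–110 m: −αΔT+βΔS = −(2 × 10⁻⁴)(+1.3)+(7.1 × 10⁻⁴)(+1.53) = 8.3 × 10⁻⁴ → stable
  110–155 m: −αΔT+βΔS = −(2 × 10⁻⁴)(-5.0)+(7.1 × 10⁻⁴)(-0.33) = 7.7 × 10⁻⁴ → stable
  155–211 m: −αΔT+βΔS = −(2 × 10⁻⁴)(+3.2)+(7.1 × 10⁻⁴)(-1.07) = -1.4 × 10⁻³ → UNSTABLE
  211–255 m: −αΔT+βΔS = −(2 × 10⁻⁴)(-4.0)+(7.1 × 10⁻⁴)(-0.49) = 4.5 × 10⁻⁴ → stable
The 155–211 m interval has Δρ < 0: lighter water underlies denser water.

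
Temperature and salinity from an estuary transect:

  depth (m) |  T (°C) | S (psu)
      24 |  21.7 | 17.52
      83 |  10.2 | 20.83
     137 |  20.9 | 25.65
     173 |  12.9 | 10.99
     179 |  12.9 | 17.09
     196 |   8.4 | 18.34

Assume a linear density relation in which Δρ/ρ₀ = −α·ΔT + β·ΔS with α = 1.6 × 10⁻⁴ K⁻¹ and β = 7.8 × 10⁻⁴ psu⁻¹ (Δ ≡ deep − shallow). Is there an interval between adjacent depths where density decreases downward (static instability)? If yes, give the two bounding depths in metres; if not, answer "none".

Evaluate Δρ/ρ₀ = −αΔT + βΔS across each adjacent pair:
  24–83 m: −αΔT+βΔS = −(1.6 × 10⁻⁴)(-11.5)+(7.8 × 10⁻⁴)(+3.31) = 4.4 × 10⁻³ → stable
  83–137 m: −αΔT+βΔS = −(1.6 × 10⁻⁴)(+10.7)+(7.8 × 10⁻⁴)(+4.82) = 2.0 × 10⁻³ → stable
  137–173 m: −αΔT+βΔS = −(1.6 × 10⁻⁴)(-8.0)+(7.8 × 10⁻⁴)(-14.66) = -0.010 → UNSTABLE
  173–179 m: −αΔT+βΔS = −(1.6 × 10⁻⁴)(+0.0)+(7.8 × 10⁻⁴)(+6.10) = 4.8 × 10⁻³ → stable
  179–196 m: −αΔT+βΔS = −(1.6 × 10⁻⁴)(-4.5)+(7.8 × 10⁻⁴)(+1.25) = 1.7 × 10⁻³ → stable
The 137–173 m interval has Δρ < 0: lighter water underlies denser water.

137–173 m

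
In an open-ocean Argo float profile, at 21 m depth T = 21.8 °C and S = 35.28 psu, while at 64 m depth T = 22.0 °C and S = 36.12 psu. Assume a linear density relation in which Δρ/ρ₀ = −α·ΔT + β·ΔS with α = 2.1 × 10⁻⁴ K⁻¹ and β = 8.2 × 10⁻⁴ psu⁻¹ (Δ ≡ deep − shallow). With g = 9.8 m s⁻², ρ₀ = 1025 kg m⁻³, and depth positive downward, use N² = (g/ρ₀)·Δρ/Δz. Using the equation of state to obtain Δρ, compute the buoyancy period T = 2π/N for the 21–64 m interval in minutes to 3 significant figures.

8.63 min

ΔT = +0.2 K, ΔS = +0.84 psu (deep − shallow).
Δρ/ρ₀ = −αΔT + βΔS = -4.20 × 10⁻⁵ + 6.888 × 10⁻⁴ = 6.468 × 10⁻⁴, so Δρ ≈ 0.6630 kg m⁻³.
N² = (g/ρ₀)·Δρ/Δz = g·(Δρ/ρ₀)/Δz = 9.8 × 6.468 × 10⁻⁴ / 43 = 1.4741 × 10⁻⁴ s⁻².
N = √(1.4741 × 10⁻⁴) = 0.012141 rad s⁻¹ → T = 2π/N = 517.52 s = 8.6253 min ≈ 8.63 min.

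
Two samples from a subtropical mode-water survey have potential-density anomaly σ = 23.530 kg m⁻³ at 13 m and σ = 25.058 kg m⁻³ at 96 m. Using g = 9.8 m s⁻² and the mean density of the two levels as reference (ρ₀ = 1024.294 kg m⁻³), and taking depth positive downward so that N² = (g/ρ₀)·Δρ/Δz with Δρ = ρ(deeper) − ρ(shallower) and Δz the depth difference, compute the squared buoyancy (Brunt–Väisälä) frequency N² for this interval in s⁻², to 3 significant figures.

1.76 × 10⁻⁴ s⁻²

Δρ = 1025.058 − 1023.530 = 1.528 kg m⁻³ over Δz = 96 − 13 = 83 m.
N² = (9.8/1024.294) × (1.528/83) = 1.7614 × 10⁻⁴ s⁻² ≈ 1.76 × 10⁻⁴ s⁻².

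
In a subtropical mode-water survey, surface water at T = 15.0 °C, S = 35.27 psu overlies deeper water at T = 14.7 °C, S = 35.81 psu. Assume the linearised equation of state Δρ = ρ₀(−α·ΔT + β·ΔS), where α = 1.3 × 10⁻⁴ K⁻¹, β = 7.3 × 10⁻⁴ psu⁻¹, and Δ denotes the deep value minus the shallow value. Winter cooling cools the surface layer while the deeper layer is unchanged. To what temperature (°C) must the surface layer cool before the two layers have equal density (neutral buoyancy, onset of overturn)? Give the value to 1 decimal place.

Neutral buoyancy requires Δρ = 0, i.e. −α(T_deep − T_surf′) + β(S_deep − S_surf) = 0.
T_surf′ = T_deep − (β/α)·ΔS = 14.7 − (7.3 × 10⁻⁴/1.3 × 10⁻⁴)·(+0.54) = 11.668 °C.
Cooling required: 15.0 − (11.668) = 3.332 °C.

11.7 °C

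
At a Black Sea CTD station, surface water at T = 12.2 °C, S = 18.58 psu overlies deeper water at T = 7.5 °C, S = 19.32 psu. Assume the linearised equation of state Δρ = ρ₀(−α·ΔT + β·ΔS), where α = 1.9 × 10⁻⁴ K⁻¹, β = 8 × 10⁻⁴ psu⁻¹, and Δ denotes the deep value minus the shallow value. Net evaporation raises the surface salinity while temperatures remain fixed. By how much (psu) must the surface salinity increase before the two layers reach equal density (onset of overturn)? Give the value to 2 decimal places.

Neutral buoyancy requires −α(T_deep − T_surf) + β(S_deep − S_surf′) = 0.
S_surf′ = S_deep − (α/β)·ΔT = 19.32 − (1.9 × 10⁻⁴/8 × 10⁻⁴)·(-4.7) = 20.4363 psu.
Increase required: 20.4363 − 18.58 = 1.8563 psu.

1.86 psu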